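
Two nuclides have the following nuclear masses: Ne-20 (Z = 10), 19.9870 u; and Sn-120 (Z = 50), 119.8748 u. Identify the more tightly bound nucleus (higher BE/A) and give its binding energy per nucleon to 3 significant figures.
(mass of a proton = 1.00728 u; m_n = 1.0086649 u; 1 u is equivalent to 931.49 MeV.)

Ne-20: Σm = 10(1.00728) + 10(1.0086649) = 20.1594490 u; Δm = 0.1724490 u; E_B = 160.63 MeV; E_B/A = 8.032 MeV
Sn-120: Σm = 50(1.00728) + 70(1.0086649) = 120.9705430 u; Δm = 1.0957430 u; E_B = 1020.7 MeV; E_B/A = 8.506 MeV
Sn-120 has the higher binding energy per nucleon, so it is the more tightly bound nucleus.

Sn-120; 8.51 MeV/nucleon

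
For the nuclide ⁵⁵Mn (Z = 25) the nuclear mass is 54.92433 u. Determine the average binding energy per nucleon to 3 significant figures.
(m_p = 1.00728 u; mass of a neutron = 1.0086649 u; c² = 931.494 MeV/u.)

Total constituent mass: 25 × 1.00728 + 30 × 1.0086649 = 55.4419470 u
The mass defect is 55.4419470 − 54.92433 = 0.5176170 u.
E_B = 0.5176170 × 931.494 = 482.157 MeV
Per nucleon: 482.157 / 55 = 8.766 MeV

8.77 MeV/nucleon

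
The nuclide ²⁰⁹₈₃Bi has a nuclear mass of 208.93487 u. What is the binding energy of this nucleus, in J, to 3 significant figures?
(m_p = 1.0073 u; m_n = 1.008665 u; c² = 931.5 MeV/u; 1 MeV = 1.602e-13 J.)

Mass of separated nucleons = 83(1.0073) + 126(1.008665) = 83.6059 + 127.091790 = 210.697690 u
Δm = 210.697690 − 208.93487 = 1.762820 u
E_B = 1.762820 × 931.5 = 1642.07 MeV
In joules: 1642.07 MeV × 1.602e-13 J/MeV = 2.6306e-10 J

2.63e-10 J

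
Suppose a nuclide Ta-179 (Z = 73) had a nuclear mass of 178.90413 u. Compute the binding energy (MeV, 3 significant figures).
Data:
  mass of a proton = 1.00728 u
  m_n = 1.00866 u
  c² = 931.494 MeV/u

Total constituent mass: 73 × 1.00728 + 106 × 1.00866 = 180.44940 u
The mass defect is 180.44940 − 178.90413 = 1.54527 u.
Binding energy = Δm·c² = 1.54527 × 931.494 MeV/u = 1439.41 MeV

1440 MeV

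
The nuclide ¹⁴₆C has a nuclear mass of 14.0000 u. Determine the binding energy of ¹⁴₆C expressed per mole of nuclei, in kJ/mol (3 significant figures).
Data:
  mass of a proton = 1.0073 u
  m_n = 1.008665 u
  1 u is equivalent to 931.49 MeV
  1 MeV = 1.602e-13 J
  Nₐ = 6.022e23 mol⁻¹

Total constituent mass: 6 × 1.0073 + 8 × 1.008665 = 14.113120 u
Mass defect Δm = 14.113120 − 14.0000 = 0.113120 u
E_B = 0.113120 × 931.49 = 105.370 MeV
Per nucleus in joules: 105.370 MeV × 1.602e-13 J/MeV = 1.6880e-11 J
Per mole: 1.6880e-11 J × 6.022e23 mol⁻¹ = 1.0165e+13 J/mol

1.02e+10 kJ/mol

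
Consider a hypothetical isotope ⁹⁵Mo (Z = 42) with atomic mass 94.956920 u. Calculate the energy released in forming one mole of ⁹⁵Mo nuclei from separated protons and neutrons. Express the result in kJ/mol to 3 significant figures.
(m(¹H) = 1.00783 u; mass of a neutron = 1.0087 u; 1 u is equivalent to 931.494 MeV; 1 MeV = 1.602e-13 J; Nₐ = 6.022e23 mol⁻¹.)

With 42 protons and 53 neutrons (A = 95):
Mass of separated nucleons = 42(1.00783) + 53(1.0087) = 42.32886 + 53.4611 = 95.78996 u
The mass defect is 95.78996 − 94.956920 = 0.833040 u.
E_B = 0.833040 × 931.494 = 775.972 MeV
Per nucleus in joules: 775.972 MeV × 1.602e-13 J/MeV = 1.2431e-10 J
Per mole: 1.2431e-10 J × 6.022e23 mol⁻¹ = 7.4859e+13 J/mol

7.49e+10 kJ/mol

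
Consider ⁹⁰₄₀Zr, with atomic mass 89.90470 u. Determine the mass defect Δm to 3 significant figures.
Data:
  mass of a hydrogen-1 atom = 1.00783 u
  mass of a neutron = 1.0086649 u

0.842 u

Z = 40, so N = A − Z = 90 − 40 = 50.
Mass of separated nucleons = 40(1.00783) + 50(1.0086649) = 40.31320 + 50.4332450 = 90.7464450 u
The mass defect is 90.7464450 − 89.90470 = 0.8417450 u.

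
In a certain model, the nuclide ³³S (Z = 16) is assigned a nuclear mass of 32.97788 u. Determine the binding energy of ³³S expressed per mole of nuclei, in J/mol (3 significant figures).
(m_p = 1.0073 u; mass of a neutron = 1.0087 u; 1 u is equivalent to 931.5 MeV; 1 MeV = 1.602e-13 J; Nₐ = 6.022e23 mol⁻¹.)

2.58e+13 J/mol

With 16 protons and 17 neutrons (A = 33):
Σm = 16·m_p + 17·m_n = 16.1168 + 17.1479 = 33.2647 u
The mass defect is 33.2647 − 32.97788 = 0.28682 u.
E_B = 0.28682 × 931.5 = 267.173 MeV
Per nucleus in joules: 267.173 MeV × 1.602e-13 J/MeV = 4.2801e-11 J
Per mole: 4.2801e-11 J × 6.022e23 mol⁻¹ = 2.5775e+13 J/mol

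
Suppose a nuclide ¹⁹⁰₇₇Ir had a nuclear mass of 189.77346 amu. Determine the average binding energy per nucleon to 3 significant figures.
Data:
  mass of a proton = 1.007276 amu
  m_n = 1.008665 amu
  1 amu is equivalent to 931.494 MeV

8.66 MeV/nucleon

Z = 77, so N = A − Z = 190 − 77 = 113.
Σm = 77·m_p + 113·m_n = 77.560252 + 113.979145 = 191.539397 amu
Δm = 191.539397 − 189.77346 = 1.765937 amu
Binding energy = Δm·c² = 1.765937 × 931.494 MeV/amu = 1644.96 MeV
Per nucleon: 1644.96 / 190 = 8.658 MeV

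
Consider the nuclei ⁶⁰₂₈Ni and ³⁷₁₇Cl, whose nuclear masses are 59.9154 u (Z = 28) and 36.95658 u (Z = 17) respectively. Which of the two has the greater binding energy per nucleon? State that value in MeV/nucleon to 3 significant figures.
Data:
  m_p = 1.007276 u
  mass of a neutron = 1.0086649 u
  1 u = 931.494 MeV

⁶⁰₂₈Ni: Σm = 28(1.007276) + 32(1.0086649) = 60.4810048 u; Δm = 0.5656048 u; E_B = 526.86 MeV; E_B/A = 8.781 MeV
³⁷₁₇Cl: Σm = 17(1.007276) + 20(1.0086649) = 37.2969900 u; Δm = 0.3404100 u; E_B = 317.09 MeV; E_B/A = 8.570 MeV
⁶⁰₂₈Ni has the higher binding energy per nucleon, so it is the more tightly bound nucleus.

⁶⁰₂₈Ni; 8.78 MeV/nucleon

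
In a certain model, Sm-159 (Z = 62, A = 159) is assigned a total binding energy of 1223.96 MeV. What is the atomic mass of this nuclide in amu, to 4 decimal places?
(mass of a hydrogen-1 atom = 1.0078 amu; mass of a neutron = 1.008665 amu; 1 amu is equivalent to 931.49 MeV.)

Mass defect = 1223.96 MeV / (931.49 MeV/amu) = 1.313981 amu
Constituent mass = 62(1.0078) + 97(1.008665) = 160.324105 amu
Atomic mass = 160.324105 − 1.313981 = 159.010124 amu ≈ 159.0101 amu (to 4 decimal places)

159.0101 amu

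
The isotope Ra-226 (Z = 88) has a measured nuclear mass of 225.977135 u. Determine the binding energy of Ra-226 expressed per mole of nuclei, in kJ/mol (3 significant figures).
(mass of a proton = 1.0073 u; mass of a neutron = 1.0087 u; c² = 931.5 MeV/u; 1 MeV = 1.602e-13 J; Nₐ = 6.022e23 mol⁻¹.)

1.68e+11 kJ/mol

Mass of separated nucleons = 88(1.0073) + 138(1.0087) = 88.6424 + 139.2006 = 227.8430 u
Δm = 227.8430 − 225.977135 = 1.865865 u
E_B = 1.865865 × 931.5 = 1738.05 MeV
Per nucleus in joules: 1738.05 MeV × 1.602e-13 J/MeV = 2.7844e-10 J
Per mole: 2.7844e-10 J × 6.022e23 mol⁻¹ = 1.6768e+14 J/mol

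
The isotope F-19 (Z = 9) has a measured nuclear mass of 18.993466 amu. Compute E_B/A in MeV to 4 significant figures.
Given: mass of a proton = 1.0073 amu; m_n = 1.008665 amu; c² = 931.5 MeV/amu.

7.789 MeV/nucleon

Σm = 9·m_p + 10·m_n = 9.0657 + 10.086650 = 19.152350 amu
Mass defect Δm = 19.152350 − 18.993466 = 0.158884 amu
Binding energy = Δm·c² = 0.158884 × 931.5 MeV/amu = 148.000 MeV
Dividing by A = 19 gives 7.789 MeV per nucleon.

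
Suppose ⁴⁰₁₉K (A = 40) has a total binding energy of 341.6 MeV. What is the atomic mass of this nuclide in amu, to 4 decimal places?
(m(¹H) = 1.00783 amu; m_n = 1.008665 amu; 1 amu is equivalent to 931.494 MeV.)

39.9640 amu

Mass defect = 341.6 MeV / (931.494 MeV/amu) = 0.366723 amu
Constituent mass = 19(1.00783) + 21(1.008665) = 40.330735 amu
Atomic mass = 40.330735 − 0.366723 = 39.964012 amu ≈ 39.9640 amu (to 4 decimal places)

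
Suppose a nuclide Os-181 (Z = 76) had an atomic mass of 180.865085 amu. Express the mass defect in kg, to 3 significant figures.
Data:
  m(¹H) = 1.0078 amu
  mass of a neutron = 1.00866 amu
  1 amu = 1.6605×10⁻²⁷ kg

Mass of separated nucleons = 76(1.0078) + 105(1.00866) = 76.5928 + 105.90930 = 182.50210 amu
Mass defect Δm = 182.50210 − 180.865085 = 1.637015 amu
In SI units: 1.637015 amu × 1.6605×10⁻²⁷ kg/amu = 2.7183e-27 kg

2.72e-27 kg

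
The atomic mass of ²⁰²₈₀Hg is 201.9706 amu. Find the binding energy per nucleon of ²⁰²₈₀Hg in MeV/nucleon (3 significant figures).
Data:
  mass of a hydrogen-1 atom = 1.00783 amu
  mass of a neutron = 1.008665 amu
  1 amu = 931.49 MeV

7.90 MeV/nucleon

Σm = 80·m(¹H) + 122·m_n = 80.62640 + 123.057130 = 203.683530 amu
Δm = 203.683530 − 201.9706 = 1.712930 amu
Converting to energy: 1.712930 amu × 931.49 MeV/amu = 1595.58 MeV
Dividing by A = 202 gives 7.899 MeV per nucleon.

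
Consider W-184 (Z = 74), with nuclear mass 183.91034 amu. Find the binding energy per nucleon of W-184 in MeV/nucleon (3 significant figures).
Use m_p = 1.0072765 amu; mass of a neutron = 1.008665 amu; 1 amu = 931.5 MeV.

Total constituent mass: 74 × 1.0072765 + 110 × 1.008665 = 185.4916110 amu
Δm = 185.4916110 − 183.91034 = 1.5812710 amu
Binding energy = Δm·c² = 1.5812710 × 931.5 MeV/amu = 1472.95 MeV
Per nucleon: 1472.95 / 184 = 8.005 MeV

8.01 MeV/nucleon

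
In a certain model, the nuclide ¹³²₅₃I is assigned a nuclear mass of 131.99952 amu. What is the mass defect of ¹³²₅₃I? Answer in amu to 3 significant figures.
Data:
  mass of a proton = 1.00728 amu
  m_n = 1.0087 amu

1.07 amu

Mass of separated nucleons = 53(1.00728) + 79(1.0087) = 53.38584 + 79.6873 = 133.07314 amu
Δm = 133.07314 − 131.99952 = 1.07362 amu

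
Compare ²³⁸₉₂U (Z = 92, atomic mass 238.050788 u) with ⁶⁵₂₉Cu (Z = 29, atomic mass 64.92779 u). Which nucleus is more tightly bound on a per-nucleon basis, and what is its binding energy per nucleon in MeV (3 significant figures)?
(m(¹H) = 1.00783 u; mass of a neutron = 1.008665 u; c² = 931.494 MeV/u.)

⁶⁵₂₉Cu; 8.76 MeV/nucleon

²³⁸₉₂U: Σm = 92(1.00783) + 146(1.008665) = 239.985450 u; Δm = 1.934662 u; E_B = 1802.1 MeV; E_B/A = 7.572 MeV
⁶⁵₂₉Cu: Σm = 29(1.00783) + 36(1.008665) = 65.539010 u; Δm = 0.611220 u; E_B = 569.35 MeV; E_B/A = 8.759 MeV
⁶⁵₂₉Cu has the higher binding energy per nucleon, so it is the more tightly bound nucleus.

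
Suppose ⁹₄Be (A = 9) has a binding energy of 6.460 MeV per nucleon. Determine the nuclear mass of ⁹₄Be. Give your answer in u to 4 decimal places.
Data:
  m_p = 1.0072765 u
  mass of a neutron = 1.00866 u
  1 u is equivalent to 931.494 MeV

9.0100 u

Total binding energy = 9 × 6.460 = 58.140 MeV
Mass defect = 58.140 MeV / (931.494 MeV/u) = 0.062416 u
Constituent mass = 4(1.0072765) + 5(1.00866) = 9.0724060 u
Nuclear mass = 9.0724060 − 0.062416 = 9.0099900 u ≈ 9.0100 u (to 4 decimal places)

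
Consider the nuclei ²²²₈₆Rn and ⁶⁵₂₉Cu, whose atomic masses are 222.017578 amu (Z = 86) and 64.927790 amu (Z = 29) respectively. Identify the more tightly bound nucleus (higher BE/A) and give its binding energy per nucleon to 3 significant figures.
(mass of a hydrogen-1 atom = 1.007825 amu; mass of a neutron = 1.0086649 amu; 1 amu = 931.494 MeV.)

⁶⁵₂₉Cu; 8.76 MeV/nucleon

²²²₈₆Rn: Σm = 86(1.007825) + 136(1.0086649) = 223.8513764 amu; Δm = 1.8337984 amu; E_B = 1708.17 MeV; E_B/A = 7.694 MeV
⁶⁵₂₉Cu: Σm = 29(1.007825) + 36(1.0086649) = 65.5388614 amu; Δm = 0.6110714 amu; E_B = 569.21 MeV; E_B/A = 8.757 MeV
⁶⁵₂₉Cu has the higher binding energy per nucleon, so it is the more tightly bound nucleus.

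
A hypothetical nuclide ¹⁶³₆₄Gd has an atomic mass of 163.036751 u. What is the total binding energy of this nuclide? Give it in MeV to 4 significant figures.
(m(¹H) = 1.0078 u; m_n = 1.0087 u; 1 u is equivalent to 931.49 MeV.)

Z = 64, so N = A − Z = 163 − 64 = 99.
Σm = 64·m(¹H) + 99·m_n = 64.4992 + 99.8613 = 164.3605 u
Mass defect Δm = 164.3605 − 163.036751 = 1.323749 u
Binding energy = Δm·c² = 1.323749 × 931.49 MeV/u = 1233.06 MeV

1233 MeV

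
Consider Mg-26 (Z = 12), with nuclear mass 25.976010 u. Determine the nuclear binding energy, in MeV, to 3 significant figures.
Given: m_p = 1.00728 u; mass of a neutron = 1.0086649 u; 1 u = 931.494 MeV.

217 MeV

Z = 12, so N = A − Z = 26 − 12 = 14.
Σm = 12·m_p + 14·m_n = 12.08736 + 14.1213086 = 26.2086686 u
The mass defect is 26.2086686 − 25.976010 = 0.2326586 u.
Binding energy = Δm·c² = 0.2326586 × 931.494 MeV/u = 216.720 MeV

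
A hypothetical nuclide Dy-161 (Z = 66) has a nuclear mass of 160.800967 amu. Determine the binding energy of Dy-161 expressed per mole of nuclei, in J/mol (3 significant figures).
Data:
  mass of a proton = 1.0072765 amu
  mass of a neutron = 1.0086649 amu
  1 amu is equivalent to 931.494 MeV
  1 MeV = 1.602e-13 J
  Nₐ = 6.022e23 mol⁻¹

1.35e+14 J/mol

The nucleus contains 66 protons and 161 − 66 = 95 neutrons.
Total constituent mass: 66 × 1.0072765 + 95 × 1.0086649 = 162.3034145 amu
Δm = 162.3034145 − 160.800967 = 1.5024475 amu
E_B = 1.5024475 × 931.494 = 1399.52 MeV
Per nucleus in joules: 1399.52 MeV × 1.602e-13 J/MeV = 2.2420e-10 J
Per mole: 2.2420e-10 J × 6.022e23 mol⁻¹ = 1.3501e+14 J/mol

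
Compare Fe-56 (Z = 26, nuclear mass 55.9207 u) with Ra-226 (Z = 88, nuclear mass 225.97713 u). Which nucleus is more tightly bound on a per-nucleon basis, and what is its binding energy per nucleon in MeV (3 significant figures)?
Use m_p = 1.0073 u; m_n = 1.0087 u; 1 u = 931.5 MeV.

Fe-56; 8.82 MeV/nucleon

Fe-56: Σm = 26(1.0073) + 30(1.0087) = 56.4508 u; Δm = 0.5301 u; E_B = 493.79 MeV; E_B/A = 8.818 MeV
Ra-226: Σm = 88(1.0073) + 138(1.0087) = 227.8430 u; Δm = 1.86587 u; E_B = 1738.1 MeV; E_B/A = 7.691 MeV
Fe-56 has the higher binding energy per nucleon, so it is the more tightly bound nucleus.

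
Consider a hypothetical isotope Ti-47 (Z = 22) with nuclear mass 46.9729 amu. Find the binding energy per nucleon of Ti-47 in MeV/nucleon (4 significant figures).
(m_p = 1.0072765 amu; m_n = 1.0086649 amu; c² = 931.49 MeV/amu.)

Z = 22, so N = A − Z = 47 − 22 = 25.
Mass of separated nucleons = 22(1.0072765) + 25(1.0086649) = 22.1600830 + 25.2166225 = 47.3767055 amu
The mass defect is 47.3767055 − 46.9729 = 0.4038055 amu.
Binding energy = Δm·c² = 0.4038055 × 931.49 MeV/amu = 376.141 MeV
Dividing by A = 47 gives 8.003 MeV per nucleon.

8.003 MeV/nucleon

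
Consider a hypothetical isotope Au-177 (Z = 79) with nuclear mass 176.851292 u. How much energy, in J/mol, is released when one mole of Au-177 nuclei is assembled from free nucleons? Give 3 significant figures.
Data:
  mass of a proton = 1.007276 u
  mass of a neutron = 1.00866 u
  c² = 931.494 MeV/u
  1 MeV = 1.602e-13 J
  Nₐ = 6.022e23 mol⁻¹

1.41e+14 J/mol

The nucleus contains 79 protons and 177 − 79 = 98 neutrons.
Total constituent mass: 79 × 1.007276 + 98 × 1.00866 = 178.423484 u
Mass defect Δm = 178.423484 − 176.851292 = 1.572192 u
E_B = 1.572192 × 931.494 = 1464.49 MeV
Per nucleus in joules: 1464.49 MeV × 1.602e-13 J/MeV = 2.3461e-10 J
Per mole: 2.3461e-10 J × 6.022e23 mol⁻¹ = 1.4128e+14 J/mol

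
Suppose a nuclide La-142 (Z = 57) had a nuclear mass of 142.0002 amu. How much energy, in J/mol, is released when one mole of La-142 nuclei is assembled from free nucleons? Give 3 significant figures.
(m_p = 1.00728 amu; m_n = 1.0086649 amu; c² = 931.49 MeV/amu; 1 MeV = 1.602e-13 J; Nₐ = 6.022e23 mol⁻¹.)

Σm = 57·m_p + 85·m_n = 57.41496 + 85.7365165 = 143.1514765 amu
Δm = 143.1514765 − 142.0002 = 1.1512765 amu
Binding energy = Δm·c² = 1.1512765 × 931.49 MeV/amu = 1072.40 MeV
Per nucleus in joules: 1072.40 MeV × 1.602e-13 J/MeV = 1.7180e-10 J
Per mole: 1.7180e-10 J × 6.022e23 mol⁻¹ = 1.0346e+14 J/mol

1.03e+14 J/mol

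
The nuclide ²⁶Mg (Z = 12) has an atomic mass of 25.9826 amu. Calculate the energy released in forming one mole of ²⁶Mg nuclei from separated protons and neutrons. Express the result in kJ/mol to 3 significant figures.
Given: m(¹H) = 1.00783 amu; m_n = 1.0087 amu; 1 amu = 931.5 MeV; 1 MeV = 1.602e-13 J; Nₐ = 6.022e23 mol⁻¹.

2.10e+10 kJ/mol

Σm = 12·m(¹H) + 14·m_n = 12.09396 + 14.1218 = 26.21576 amu
The mass defect is 26.21576 − 25.9826 = 0.23316 amu.
E_B = 0.23316 × 931.5 = 217.189 MeV
Per nucleus in joules: 217.189 MeV × 1.602e-13 J/MeV = 3.4794e-11 J
Per mole: 3.4794e-11 J × 6.022e23 mol⁻¹ = 2.0953e+13 J/mol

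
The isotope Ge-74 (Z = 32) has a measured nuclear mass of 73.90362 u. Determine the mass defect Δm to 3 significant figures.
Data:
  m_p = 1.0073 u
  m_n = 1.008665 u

Z = 32, so N = A − Z = 74 − 32 = 42.
Mass of separated nucleons = 32(1.0073) + 42(1.008665) = 32.2336 + 42.363930 = 74.597530 u
The mass defect is 74.597530 − 73.90362 = 0.693910 u.

0.694 u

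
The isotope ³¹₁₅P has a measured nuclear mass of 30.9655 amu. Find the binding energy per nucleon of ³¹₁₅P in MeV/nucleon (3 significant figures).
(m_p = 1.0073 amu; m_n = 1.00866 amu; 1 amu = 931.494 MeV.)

8.49 MeV/nucleon

With 15 protons and 16 neutrons (A = 31):
Total constituent mass: 15 × 1.0073 + 16 × 1.00866 = 31.24806 amu
Mass defect Δm = 31.24806 − 30.9655 = 0.28256 amu
Binding energy = Δm·c² = 0.28256 × 931.494 MeV/amu = 263.203 MeV
Dividing by A = 31 gives 8.490 MeV per nucleon.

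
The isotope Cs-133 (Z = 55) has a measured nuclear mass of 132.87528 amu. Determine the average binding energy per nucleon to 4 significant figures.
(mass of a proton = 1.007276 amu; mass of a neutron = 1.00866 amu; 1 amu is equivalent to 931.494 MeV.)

8.407 MeV/nucleon

The nucleus contains 55 protons and 133 − 55 = 78 neutrons.
Σm = 55·m_p + 78·m_n = 55.400180 + 78.67548 = 134.075660 amu
Δm = 134.075660 − 132.87528 = 1.200380 amu
Converting to energy: 1.200380 amu × 931.494 MeV/amu = 1118.15 MeV
BE/A = 1118.15 MeV / 133 = 8.407 MeV/nucleon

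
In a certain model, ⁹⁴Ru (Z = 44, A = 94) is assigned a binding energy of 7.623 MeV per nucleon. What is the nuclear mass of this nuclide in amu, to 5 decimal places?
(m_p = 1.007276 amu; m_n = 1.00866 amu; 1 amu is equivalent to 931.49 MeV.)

Total binding energy = 94 × 7.623 = 716.562 MeV
Mass defect = 716.562 MeV / (931.49 MeV/amu) = 0.7692643 amu
Constituent mass = 44(1.007276) + 50(1.00866) = 94.753144 amu
Nuclear mass = 94.753144 − 0.7692643 = 93.9838797 amu ≈ 93.98388 amu (to 5 decimal places)

93.98388 amu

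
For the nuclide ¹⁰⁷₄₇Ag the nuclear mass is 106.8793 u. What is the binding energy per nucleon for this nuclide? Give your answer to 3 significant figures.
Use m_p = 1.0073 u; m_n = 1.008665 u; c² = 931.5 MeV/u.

Σm = 47·m_p + 60·m_n = 47.3431 + 60.519900 = 107.863000 u
Δm = 107.863000 − 106.8793 = 0.983700 u
E_B = 0.983700 × 931.5 = 916.317 MeV
Per nucleon: 916.317 / 107 = 8.564 MeV

8.56 MeV/nucleon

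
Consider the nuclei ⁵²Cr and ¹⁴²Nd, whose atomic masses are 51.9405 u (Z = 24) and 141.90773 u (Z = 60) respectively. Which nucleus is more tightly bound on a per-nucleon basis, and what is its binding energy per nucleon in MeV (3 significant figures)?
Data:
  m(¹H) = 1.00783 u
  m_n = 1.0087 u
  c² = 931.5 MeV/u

⁵²Cr: Σm = 24(1.00783) + 28(1.0087) = 52.43152 u; Δm = 0.49102 u; E_B = 457.39 MeV; E_B/A = 8.796 MeV
¹⁴²Nd: Σm = 60(1.00783) + 82(1.0087) = 143.18320 u; Δm = 1.27547 u; E_B = 1188.1 MeV; E_B/A = 8.367 MeV
⁵²Cr has the higher binding energy per nucleon, so it is the more tightly bound nucleus.

⁵²Cr; 8.80 MeV/nucleon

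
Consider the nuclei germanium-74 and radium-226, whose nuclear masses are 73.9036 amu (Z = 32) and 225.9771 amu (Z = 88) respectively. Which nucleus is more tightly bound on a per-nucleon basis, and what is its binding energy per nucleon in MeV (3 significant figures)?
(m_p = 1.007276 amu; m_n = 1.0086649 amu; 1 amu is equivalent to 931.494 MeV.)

germanium-74: Σm = 32(1.007276) + 42(1.0086649) = 74.5967578 amu; Δm = 0.6931578 amu; E_B = 645.67 MeV; E_B/A = 8.725 MeV
radium-226: Σm = 88(1.007276) + 138(1.0086649) = 227.8360442 amu; Δm = 1.8589442 amu; E_B = 1731.6 MeV; E_B/A = 7.662 MeV
germanium-74 has the higher binding energy per nucleon, so it is the more tightly bound nucleus.

germanium-74; 8.73 MeV/nucleon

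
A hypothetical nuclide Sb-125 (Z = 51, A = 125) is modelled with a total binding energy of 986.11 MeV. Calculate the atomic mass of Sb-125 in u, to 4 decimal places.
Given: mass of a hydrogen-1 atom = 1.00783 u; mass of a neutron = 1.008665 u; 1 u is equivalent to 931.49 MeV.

124.9819 u

Mass defect = 986.11 MeV / (931.49 MeV/u) = 1.058637 u
Constituent mass = 51(1.00783) + 74(1.008665) = 126.040540 u
Atomic mass = 126.040540 − 1.058637 = 124.981903 u ≈ 124.9819 u (to 4 decimal places)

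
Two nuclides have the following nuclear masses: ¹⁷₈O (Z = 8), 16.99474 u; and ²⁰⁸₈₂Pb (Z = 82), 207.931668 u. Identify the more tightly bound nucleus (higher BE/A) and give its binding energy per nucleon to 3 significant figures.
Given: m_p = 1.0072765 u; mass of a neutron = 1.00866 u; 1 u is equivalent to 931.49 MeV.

²⁰⁸₈₂Pb; 7.86 MeV/nucleon

¹⁷₈O: Σm = 8(1.0072765) + 9(1.00866) = 17.1361520 u; Δm = 0.1414120 u; E_B = 131.72 MeV; E_B/A = 7.748 MeV
²⁰⁸₈₂Pb: Σm = 82(1.0072765) + 126(1.00866) = 209.6878330 u; Δm = 1.7561650 u; E_B = 1635.85 MeV; E_B/A = 7.8647 MeV
²⁰⁸₈₂Pb has the higher binding energy per nucleon, so it is the more tightly bound nucleus.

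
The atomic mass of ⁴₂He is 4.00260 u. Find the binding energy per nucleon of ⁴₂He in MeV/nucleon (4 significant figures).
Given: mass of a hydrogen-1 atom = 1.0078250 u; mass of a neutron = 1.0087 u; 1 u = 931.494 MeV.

7.091 MeV/nucleon

Σm = 2·m(¹H) + 2·m_n = 2.0156500 + 2.0174 = 4.0330500 u
Δm = 4.0330500 − 4.00260 = 0.0304500 u
Binding energy = Δm·c² = 0.0304500 × 931.494 MeV/u = 28.3640 MeV
Dividing by A = 4 gives 7.091 MeV per nucleon.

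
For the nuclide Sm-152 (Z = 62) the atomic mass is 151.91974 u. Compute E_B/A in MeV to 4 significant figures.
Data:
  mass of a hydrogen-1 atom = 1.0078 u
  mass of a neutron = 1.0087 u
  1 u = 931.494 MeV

With 62 protons and 90 neutrons (A = 152):
Mass of separated nucleons = 62(1.0078) + 90(1.0087) = 62.4836 + 90.7830 = 153.2666 u
Mass defect Δm = 153.2666 − 151.91974 = 1.34686 u
Converting to energy: 1.34686 u × 931.494 MeV/u = 1254.59 MeV
Dividing by A = 152 gives 8.254 MeV per nucleon.

8.254 MeV/nucleon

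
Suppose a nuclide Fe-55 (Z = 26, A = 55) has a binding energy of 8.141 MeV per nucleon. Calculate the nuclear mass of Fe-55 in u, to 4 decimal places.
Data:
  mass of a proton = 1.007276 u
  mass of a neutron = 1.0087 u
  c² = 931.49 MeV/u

54.9608 u

Total binding energy = 55 × 8.141 = 447.755 MeV
Mass defect = 447.755 MeV / (931.49 MeV/u) = 0.480687 u
Constituent mass = 26(1.007276) + 29(1.0087) = 55.441476 u
Nuclear mass = 55.441476 − 0.480687 = 54.960789 u ≈ 54.9608 u (to 4 decimal places)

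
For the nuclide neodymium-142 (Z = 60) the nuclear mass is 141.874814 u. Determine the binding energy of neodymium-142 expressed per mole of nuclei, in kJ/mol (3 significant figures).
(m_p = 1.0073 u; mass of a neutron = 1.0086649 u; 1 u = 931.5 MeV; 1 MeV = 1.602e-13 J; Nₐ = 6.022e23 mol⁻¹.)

Σm = 60·m_p + 82·m_n = 60.4380 + 82.7105218 = 143.1485218 u
Δm = 143.1485218 − 141.874814 = 1.2737078 u
Binding energy = Δm·c² = 1.2737078 × 931.5 MeV/u = 1186.46 MeV
Per nucleus in joules: 1186.46 MeV × 1.602e-13 J/MeV = 1.9007e-10 J
Per mole: 1.9007e-10 J × 6.022e23 mol⁻¹ = 1.1446e+14 J/mol

1.14e+11 kJ/mol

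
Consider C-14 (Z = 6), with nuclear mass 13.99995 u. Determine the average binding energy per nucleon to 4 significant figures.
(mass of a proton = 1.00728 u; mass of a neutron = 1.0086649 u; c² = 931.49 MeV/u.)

7.522 MeV/nucleon

The nucleus contains 6 protons and 14 − 6 = 8 neutrons.
Mass of separated nucleons = 6(1.00728) + 8(1.0086649) = 6.04368 + 8.0693192 = 14.1129992 u
Δm = 14.1129992 − 13.99995 = 0.1130492 u
E_B = 0.1130492 × 931.49 = 105.304 MeV
Dividing by A = 14 gives 7.522 MeV per nucleon.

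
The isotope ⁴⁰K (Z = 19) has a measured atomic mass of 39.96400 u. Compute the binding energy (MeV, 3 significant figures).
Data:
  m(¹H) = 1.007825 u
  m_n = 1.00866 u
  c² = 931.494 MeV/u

341 MeV

Z = 19, so N = A − Z = 40 − 19 = 21.
Total constituent mass: 19 × 1.007825 + 21 × 1.00866 = 40.330535 u
The mass defect is 40.330535 − 39.96400 = 0.366535 u.
Binding energy = Δm·c² = 0.366535 × 931.494 MeV/u = 341.425 MeV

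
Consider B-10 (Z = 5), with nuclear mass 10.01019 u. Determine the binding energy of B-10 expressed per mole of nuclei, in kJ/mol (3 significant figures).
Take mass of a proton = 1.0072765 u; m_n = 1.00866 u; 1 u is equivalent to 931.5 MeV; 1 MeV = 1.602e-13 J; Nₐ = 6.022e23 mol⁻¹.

Mass of separated nucleons = 5(1.0072765) + 5(1.00866) = 5.0363825 + 5.04330 = 10.0796825 u
Δm = 10.0796825 − 10.01019 = 0.0694925 u
Binding energy = Δm·c² = 0.0694925 × 931.5 MeV/u = 64.7323 MeV
Per nucleus in joules: 64.7323 MeV × 1.602e-13 J/MeV = 1.0370e-11 J
Per mole: 1.0370e-11 J × 6.022e23 mol⁻¹ = 6.2448e+12 J/mol

6.24e+09 kJ/mol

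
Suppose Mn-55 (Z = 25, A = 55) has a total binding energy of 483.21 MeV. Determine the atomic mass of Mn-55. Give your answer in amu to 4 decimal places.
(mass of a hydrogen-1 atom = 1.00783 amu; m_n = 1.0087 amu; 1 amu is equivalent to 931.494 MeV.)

Mass defect = 483.21 MeV / (931.494 MeV/amu) = 0.518747 amu
Constituent mass = 25(1.00783) + 30(1.0087) = 55.45675 amu
Atomic mass = 55.45675 − 0.518747 = 54.938003 amu ≈ 54.9380 amu (to 4 decimal places)

54.9380 amu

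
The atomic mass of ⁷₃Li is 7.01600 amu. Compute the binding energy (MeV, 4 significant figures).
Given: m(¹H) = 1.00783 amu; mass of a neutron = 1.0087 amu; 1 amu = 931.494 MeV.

Mass of separated nucleons = 3(1.00783) + 4(1.0087) = 3.02349 + 4.0348 = 7.05829 amu
Δm = 7.05829 − 7.01600 = 0.04229 amu
Binding energy = Δm·c² = 0.04229 × 931.494 MeV/amu = 39.3929 MeV

39.39 MeV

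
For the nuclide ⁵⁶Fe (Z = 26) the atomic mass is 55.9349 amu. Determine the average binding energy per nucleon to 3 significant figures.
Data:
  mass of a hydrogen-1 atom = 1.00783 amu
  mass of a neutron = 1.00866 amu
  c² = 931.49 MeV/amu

8.79 MeV/nucleon

Mass of separated nucleons = 26(1.00783) + 30(1.00866) = 26.20358 + 30.25980 = 56.46338 amu
Mass defect Δm = 56.46338 − 55.9349 = 0.52848 amu
Binding energy = Δm·c² = 0.52848 × 931.49 MeV/amu = 492.274 MeV
Per nucleon: 492.274 / 56 = 8.791 MeV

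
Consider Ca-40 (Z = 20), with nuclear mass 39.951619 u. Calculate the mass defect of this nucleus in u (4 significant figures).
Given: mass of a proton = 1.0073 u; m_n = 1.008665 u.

0.3677 u

With 20 protons and 20 neutrons (A = 40):
Total constituent mass: 20 × 1.0073 + 20 × 1.008665 = 40.319300 u
The mass defect is 40.319300 − 39.951619 = 0.367681 u.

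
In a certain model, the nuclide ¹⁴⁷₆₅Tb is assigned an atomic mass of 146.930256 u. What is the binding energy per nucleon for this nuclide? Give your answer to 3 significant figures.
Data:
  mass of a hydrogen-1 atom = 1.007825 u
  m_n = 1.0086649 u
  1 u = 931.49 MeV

Σm = 65·m(¹H) + 82·m_n = 65.508625 + 82.7105218 = 148.2191468 u
Mass defect Δm = 148.2191468 − 146.930256 = 1.2888908 u
E_B = 1.2888908 × 931.49 = 1200.59 MeV
Dividing by A = 147 gives 8.167 MeV per nucleon.

8.17 MeV/nucleon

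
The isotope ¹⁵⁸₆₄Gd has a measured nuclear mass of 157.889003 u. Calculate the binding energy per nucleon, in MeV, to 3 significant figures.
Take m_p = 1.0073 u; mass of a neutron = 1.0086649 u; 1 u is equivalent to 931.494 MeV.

With 64 protons and 94 neutrons (A = 158):
Total constituent mass: 64 × 1.0073 + 94 × 1.0086649 = 159.2817006 u
Δm = 159.2817006 − 157.889003 = 1.3926976 u
Binding energy = Δm·c² = 1.3926976 × 931.494 MeV/u = 1297.29 MeV
Dividing by A = 158 gives 8.211 MeV per nucleon.

8.21 MeV/nucleon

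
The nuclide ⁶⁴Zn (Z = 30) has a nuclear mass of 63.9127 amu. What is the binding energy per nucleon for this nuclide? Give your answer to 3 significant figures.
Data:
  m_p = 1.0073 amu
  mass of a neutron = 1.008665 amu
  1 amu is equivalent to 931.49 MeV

The nucleus contains 30 protons and 64 − 30 = 34 neutrons.
Σm = 30·m_p + 34·m_n = 30.2190 + 34.294610 = 64.513610 amu
The mass defect is 64.513610 − 63.9127 = 0.600910 amu.
E_B = 0.600910 × 931.49 = 559.742 MeV
BE/A = 559.742 MeV / 64 = 8.746 MeV/nucleon

8.75 MeV/nucleon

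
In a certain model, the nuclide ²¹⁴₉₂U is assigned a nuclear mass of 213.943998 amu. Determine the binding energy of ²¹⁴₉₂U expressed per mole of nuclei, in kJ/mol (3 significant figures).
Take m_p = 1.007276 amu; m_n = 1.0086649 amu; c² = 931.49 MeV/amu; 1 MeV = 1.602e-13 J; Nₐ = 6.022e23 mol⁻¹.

Mass of separated nucleons = 92(1.007276) + 122(1.0086649) = 92.669392 + 123.0571178 = 215.7265098 amu
Mass defect Δm = 215.7265098 − 213.943998 = 1.7825118 amu
Converting to energy: 1.7825118 amu × 931.49 MeV/amu = 1660.39 MeV
Per nucleus in joules: 1660.39 MeV × 1.602e-13 J/MeV = 2.6599e-10 J
Per mole: 2.6599e-10 J × 6.022e23 mol⁻¹ = 1.6018e+14 J/mol

1.60e+11 kJ/mol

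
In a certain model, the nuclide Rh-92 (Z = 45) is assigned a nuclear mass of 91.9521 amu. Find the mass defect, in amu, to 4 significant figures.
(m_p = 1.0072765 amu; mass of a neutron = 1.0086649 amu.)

0.7826 amu

Z = 45, so N = A − Z = 92 − 45 = 47.
Σm = 45·m_p + 47·m_n = 45.3274425 + 47.4072503 = 92.7346928 amu
Mass defect Δm = 92.7346928 − 91.9521 = 0.7825928 amu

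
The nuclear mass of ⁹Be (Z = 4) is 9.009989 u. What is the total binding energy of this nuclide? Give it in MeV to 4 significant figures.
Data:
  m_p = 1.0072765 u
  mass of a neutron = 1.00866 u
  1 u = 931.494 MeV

58.14 MeV

Mass of separated nucleons = 4(1.0072765) + 5(1.00866) = 4.0291060 + 5.04330 = 9.0724060 u
Mass defect Δm = 9.0724060 − 9.009989 = 0.0624170 u
Converting to energy: 0.0624170 u × 931.494 MeV/u = 58.1411 MeV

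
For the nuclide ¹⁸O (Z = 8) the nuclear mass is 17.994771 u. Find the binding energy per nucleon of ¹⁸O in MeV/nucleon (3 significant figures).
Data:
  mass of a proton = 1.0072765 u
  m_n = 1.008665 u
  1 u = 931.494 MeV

7.77 MeV/nucleon

Mass of separated nucleons = 8(1.0072765) + 10(1.008665) = 8.0582120 + 10.086650 = 18.1448620 u
Mass defect Δm = 18.1448620 − 17.994771 = 0.1500910 u
E_B = 0.1500910 × 931.494 = 139.809 MeV
BE/A = 139.809 MeV / 18 = 7.767 MeV/nucleon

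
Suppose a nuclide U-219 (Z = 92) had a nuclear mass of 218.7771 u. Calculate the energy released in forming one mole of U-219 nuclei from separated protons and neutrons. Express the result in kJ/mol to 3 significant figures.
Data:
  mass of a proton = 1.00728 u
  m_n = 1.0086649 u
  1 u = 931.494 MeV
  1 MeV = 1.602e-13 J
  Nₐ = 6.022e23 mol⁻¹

1.79e+11 kJ/mol

Z = 92, so N = A − Z = 219 − 92 = 127.
Mass of separated nucleons = 92(1.00728) + 127(1.0086649) = 92.66976 + 128.1004423 = 220.7702023 u
Δm = 220.7702023 − 218.7771 = 1.9931023 u
Binding energy = Δm·c² = 1.9931023 × 931.494 MeV/u = 1856.56 MeV
Per nucleus in joules: 1856.56 MeV × 1.602e-13 J/MeV = 2.9742e-10 J
Per mole: 2.9742e-10 J × 6.022e23 mol⁻¹ = 1.7911e+14 J/mol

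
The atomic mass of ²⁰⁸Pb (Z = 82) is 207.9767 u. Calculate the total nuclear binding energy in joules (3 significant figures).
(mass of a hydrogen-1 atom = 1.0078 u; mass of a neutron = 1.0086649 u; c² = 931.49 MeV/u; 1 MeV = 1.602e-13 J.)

2.62e-10 J

Σm = 82·m(¹H) + 126·m_n = 82.6396 + 127.0917774 = 209.7313774 u
The mass defect is 209.7313774 − 207.9767 = 1.7546774 u.
Binding energy = Δm·c² = 1.7546774 × 931.49 MeV/u = 1634.46 MeV
In joules: 1634.46 MeV × 1.602e-13 J/MeV = 2.6184e-10 J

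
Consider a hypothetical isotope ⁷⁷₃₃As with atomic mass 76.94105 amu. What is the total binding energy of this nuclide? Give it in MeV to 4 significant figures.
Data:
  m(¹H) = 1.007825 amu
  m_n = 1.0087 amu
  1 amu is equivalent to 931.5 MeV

Z = 33, so N = A − Z = 77 − 33 = 44.
Σm = 33·m(¹H) + 44·m_n = 33.258225 + 44.3828 = 77.641025 amu
The mass defect is 77.641025 − 76.94105 = 0.699975 amu.
Converting to energy: 0.699975 amu × 931.5 MeV/amu = 652.027 MeV

652.0 MeV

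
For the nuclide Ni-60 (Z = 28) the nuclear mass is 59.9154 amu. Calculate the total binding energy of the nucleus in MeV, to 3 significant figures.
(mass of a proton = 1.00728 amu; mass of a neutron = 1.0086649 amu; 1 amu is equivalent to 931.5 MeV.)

527 MeV

The nucleus contains 28 protons and 60 − 28 = 32 neutrons.
Total constituent mass: 28 × 1.00728 + 32 × 1.0086649 = 60.4811168 amu
The mass defect is 60.4811168 − 59.9154 = 0.5657168 amu.
E_B = 0.5657168 × 931.5 = 526.965 MeV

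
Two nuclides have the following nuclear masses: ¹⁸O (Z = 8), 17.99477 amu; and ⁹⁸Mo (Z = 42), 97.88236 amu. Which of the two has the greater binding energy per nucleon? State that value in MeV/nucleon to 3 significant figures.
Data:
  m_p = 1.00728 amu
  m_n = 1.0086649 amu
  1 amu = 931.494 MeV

¹⁸O: Σm = 8(1.00728) + 10(1.0086649) = 18.1448890 amu; Δm = 0.1501190 amu; E_B = 139.835 MeV; E_B/A = 7.769 MeV
⁹⁸Mo: Σm = 42(1.00728) + 56(1.0086649) = 98.7909944 amu; Δm = 0.9086344 amu; E_B = 846.39 MeV; E_B/A = 8.637 MeV
⁹⁸Mo has the higher binding energy per nucleon, so it is the more tightly bound nucleus.

⁹⁸Mo; 8.64 MeV/nucleon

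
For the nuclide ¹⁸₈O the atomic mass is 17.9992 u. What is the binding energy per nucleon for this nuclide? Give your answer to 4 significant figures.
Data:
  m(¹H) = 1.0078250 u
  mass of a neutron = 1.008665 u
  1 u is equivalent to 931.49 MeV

7.765 MeV/nucleon

The nucleus contains 8 protons and 18 − 8 = 10 neutrons.
Σm = 8·m(¹H) + 10·m_n = 8.0626000 + 10.086650 = 18.1492500 u
Mass defect Δm = 18.1492500 − 17.9992 = 0.1500500 u
Binding energy = Δm·c² = 0.1500500 × 931.49 MeV/u = 139.770 MeV
Dividing by A = 18 gives 7.765 MeV per nucleon.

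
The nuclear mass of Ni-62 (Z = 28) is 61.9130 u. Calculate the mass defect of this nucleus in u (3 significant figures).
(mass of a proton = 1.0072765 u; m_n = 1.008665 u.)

0.585 u

Total constituent mass: 28 × 1.0072765 + 34 × 1.008665 = 62.4983520 u
Δm = 62.4983520 − 61.9130 = 0.5853520 u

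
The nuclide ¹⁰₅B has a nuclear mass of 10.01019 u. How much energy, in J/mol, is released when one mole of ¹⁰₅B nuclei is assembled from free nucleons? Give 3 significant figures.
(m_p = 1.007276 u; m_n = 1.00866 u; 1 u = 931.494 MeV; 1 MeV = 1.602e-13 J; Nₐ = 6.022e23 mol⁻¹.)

6.24e+12 J/mol

Σm = 5·m_p + 5·m_n = 5.036380 + 5.04330 = 10.079680 u
The mass defect is 10.079680 − 10.01019 = 0.069490 u.
E_B = 0.069490 × 931.494 = 64.7295 MeV
Per nucleus in joules: 64.7295 MeV × 1.602e-13 J/MeV = 1.0370e-11 J
Per mole: 1.0370e-11 J × 6.022e23 mol⁻¹ = 6.2448e+12 J/mol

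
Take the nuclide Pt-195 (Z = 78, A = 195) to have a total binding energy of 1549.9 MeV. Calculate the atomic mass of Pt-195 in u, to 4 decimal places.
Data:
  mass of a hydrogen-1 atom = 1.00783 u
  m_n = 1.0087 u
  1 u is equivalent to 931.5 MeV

194.9648 u

Mass defect = 1549.9 MeV / (931.5 MeV/u) = 1.663875 u
Constituent mass = 78(1.00783) + 117(1.0087) = 196.62864 u
Atomic mass = 196.62864 − 1.663875 = 194.964765 u ≈ 194.9648 u (to 4 decimal places)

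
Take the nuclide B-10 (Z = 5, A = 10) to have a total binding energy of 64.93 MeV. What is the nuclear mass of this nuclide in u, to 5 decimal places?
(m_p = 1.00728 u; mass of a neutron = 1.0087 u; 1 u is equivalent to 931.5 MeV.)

Mass defect = 64.93 MeV / (931.5 MeV/u) = 0.0697048 u
Constituent mass = 5(1.00728) + 5(1.0087) = 10.07990 u
Nuclear mass = 10.07990 − 0.0697048 = 10.0101952 u ≈ 10.01020 u (to 5 decimal places)

10.01020 u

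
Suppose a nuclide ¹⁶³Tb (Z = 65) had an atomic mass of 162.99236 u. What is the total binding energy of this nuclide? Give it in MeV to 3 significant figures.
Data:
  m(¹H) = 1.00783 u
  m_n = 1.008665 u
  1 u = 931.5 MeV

1270 MeV

Σm = 65·m(¹H) + 98·m_n = 65.50895 + 98.849170 = 164.358120 u
The mass defect is 164.358120 − 162.99236 = 1.365760 u.
E_B = 1.365760 × 931.5 = 1272.21 MeV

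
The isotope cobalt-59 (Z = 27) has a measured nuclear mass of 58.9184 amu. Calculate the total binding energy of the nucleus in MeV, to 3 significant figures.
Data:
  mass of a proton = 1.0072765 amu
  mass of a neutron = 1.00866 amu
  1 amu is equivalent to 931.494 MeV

517 MeV

Σm = 27·m_p + 32·m_n = 27.1964655 + 32.27712 = 59.4735855 amu
Δm = 59.4735855 − 58.9184 = 0.5551855 amu
E_B = 0.5551855 × 931.494 = 517.152 MeV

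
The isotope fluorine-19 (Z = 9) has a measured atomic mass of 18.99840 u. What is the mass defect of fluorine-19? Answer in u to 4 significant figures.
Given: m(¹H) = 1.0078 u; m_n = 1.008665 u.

0.1585 u

The nucleus contains 9 protons and 19 − 9 = 10 neutrons.
Σm = 9·m(¹H) + 10·m_n = 9.0702 + 10.086650 = 19.156850 u
Mass defect Δm = 19.156850 − 18.99840 = 0.158450 u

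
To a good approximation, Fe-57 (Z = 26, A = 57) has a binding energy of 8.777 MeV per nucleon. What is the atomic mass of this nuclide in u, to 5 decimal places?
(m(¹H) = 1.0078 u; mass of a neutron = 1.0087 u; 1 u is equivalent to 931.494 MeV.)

56.93542 u

Total binding energy = 57 × 8.777 = 500.289 MeV
Mass defect = 500.289 MeV / (931.494 MeV/u) = 0.5370824 u
Constituent mass = 26(1.0078) + 31(1.0087) = 57.4725 u
Atomic mass = 57.4725 − 0.5370824 = 56.9354176 u ≈ 56.93542 u (to 5 decimal places)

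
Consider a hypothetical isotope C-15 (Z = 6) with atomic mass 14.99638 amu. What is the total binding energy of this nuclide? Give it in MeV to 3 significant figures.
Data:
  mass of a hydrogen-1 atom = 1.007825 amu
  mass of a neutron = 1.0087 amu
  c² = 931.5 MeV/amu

The nucleus contains 6 protons and 15 − 6 = 9 neutrons.
Mass of separated nucleons = 6(1.007825) + 9(1.0087) = 6.046950 + 9.0783 = 15.125250 amu
Δm = 15.125250 − 14.99638 = 0.128870 amu
Converting to energy: 0.128870 amu × 931.5 MeV/amu = 120.042 MeV

120 MeV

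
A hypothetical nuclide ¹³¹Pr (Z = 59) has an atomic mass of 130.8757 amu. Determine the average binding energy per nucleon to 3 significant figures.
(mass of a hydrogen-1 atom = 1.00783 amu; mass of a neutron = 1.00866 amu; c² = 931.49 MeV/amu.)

8.60 MeV/nucleon

With 59 protons and 72 neutrons (A = 131):
Mass of separated nucleons = 59(1.00783) + 72(1.00866) = 59.46197 + 72.62352 = 132.08549 amu
The mass defect is 132.08549 − 130.8757 = 1.20979 amu.
Binding energy = Δm·c² = 1.20979 × 931.49 MeV/amu = 1126.91 MeV
Per nucleon: 1126.91 / 131 = 8.602 MeV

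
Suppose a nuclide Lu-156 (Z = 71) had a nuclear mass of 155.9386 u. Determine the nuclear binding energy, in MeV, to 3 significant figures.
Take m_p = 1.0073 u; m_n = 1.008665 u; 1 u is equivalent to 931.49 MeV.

1230 MeV

Z = 71, so N = A − Z = 156 − 71 = 85.
Mass of separated nucleons = 71(1.0073) + 85(1.008665) = 71.5183 + 85.736525 = 157.254825 u
The mass defect is 157.254825 − 155.9386 = 1.316225 u.
E_B = 1.316225 × 931.49 = 1226.05 MeV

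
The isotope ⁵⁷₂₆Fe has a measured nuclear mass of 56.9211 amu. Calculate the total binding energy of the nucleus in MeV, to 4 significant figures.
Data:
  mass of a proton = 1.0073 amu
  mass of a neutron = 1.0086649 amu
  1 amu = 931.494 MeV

With 26 protons and 31 neutrons (A = 57):
Σm = 26·m_p + 31·m_n = 26.1898 + 31.2686119 = 57.4584119 amu
Δm = 57.4584119 − 56.9211 = 0.5373119 amu
Binding energy = Δm·c² = 0.5373119 × 931.494 MeV/amu = 500.503 MeV

500.5 MeV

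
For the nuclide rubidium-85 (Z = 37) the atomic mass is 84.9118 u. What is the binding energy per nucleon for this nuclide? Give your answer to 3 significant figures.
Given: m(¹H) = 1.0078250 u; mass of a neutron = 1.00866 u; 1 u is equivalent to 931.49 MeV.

8.69 MeV/nucleon

Σm = 37·m(¹H) + 48·m_n = 37.2895250 + 48.41568 = 85.7052050 u
The mass defect is 85.7052050 − 84.9118 = 0.7934050 u.
Binding energy = Δm·c² = 0.7934050 × 931.49 MeV/u = 739.049 MeV
Dividing by A = 85 gives 8.6947 MeV per nucleon.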